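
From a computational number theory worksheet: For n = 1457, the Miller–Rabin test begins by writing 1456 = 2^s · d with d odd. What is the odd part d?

Halving: 1456 → 728 → 364 → 182 → 91; 91 is odd.
So 1456 = 2^4 · 91.

91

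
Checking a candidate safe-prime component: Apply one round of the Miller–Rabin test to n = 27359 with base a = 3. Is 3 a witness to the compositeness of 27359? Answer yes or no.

n − 1 = 27358 = 2^1 · 13679, so s = 1 and d = 13679.
By repeated squaring, 3^13679 ≡ 17237 (mod 27359).
x_0 = 3^13679 mod 27359 = 17237.
x_0 ∉ {1, 27358} and s = 1, so 3 is a Miller–Rabin witness and 27359 is composite.

yes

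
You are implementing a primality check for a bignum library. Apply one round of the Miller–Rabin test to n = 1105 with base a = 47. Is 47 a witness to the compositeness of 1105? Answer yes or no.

no

n − 1 = 1104 = 2^4 · 69, so s = 4 and d = 69.
x_0 = 47^69 mod 1105 = 47.
x_0 is neither 1 nor 1104, so continue squaring.
x_1 = 47^2 mod 1105 = 1104.
x_1 ≡ −1, so 47 is not a witness.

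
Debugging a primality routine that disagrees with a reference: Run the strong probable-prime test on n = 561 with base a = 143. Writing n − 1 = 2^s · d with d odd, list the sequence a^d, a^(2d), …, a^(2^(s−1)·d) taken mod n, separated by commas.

275, 451, 319, 220

n − 1 = 560 = 2^4 · 35, so s = 4 and d = 35.
x_0 = 143^35 mod 561 = 275.
x_1 = 275^2 mod 561 = 451.
x_2 = 451^2 mod 561 = 319.
x_3 = 319^2 mod 561 = 220.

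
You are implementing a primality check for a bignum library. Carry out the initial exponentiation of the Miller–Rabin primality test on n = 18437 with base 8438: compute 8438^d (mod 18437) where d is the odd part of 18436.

16519

n − 1 = 18436 = 2^2 · 4609, so s = 2 and d = 4609.
8438^4609 mod 18437 = 16519.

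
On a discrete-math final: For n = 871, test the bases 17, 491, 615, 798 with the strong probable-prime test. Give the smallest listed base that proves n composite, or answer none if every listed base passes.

n − 1 = 870 = 2^1 · 435, so s = 1 and d = 435.
Base 17: x_0 = 17^435 mod 871 = 350. x_0 ∉ {1, 870} and s = 1, so 17 is a Miller–Rabin witness and 871 is composite.
Base 491: x_0 = 491^435 mod 871 = 25. x_0 ∉ {1, 870} and s = 1, so 491 is a Miller–Rabin witness and 871 is composite.
Base 615: x_0 = 615^435 mod 871 = 675. x_0 ∉ {1, 870} and s = 1, so 615 is a Miller–Rabin witness and 871 is composite.
Base 798: x_0 = 798^435 mod 871 = 177. x_0 ∉ {1, 870} and s = 1, so 798 is a Miller–Rabin witness and 871 is composite.
The smallest witness among the given bases is 17.

17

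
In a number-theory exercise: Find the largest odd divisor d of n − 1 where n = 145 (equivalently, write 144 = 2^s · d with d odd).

Halving: 144 → 72 → 36 → 18 → 9; 9 is odd.
So 144 = 2^4 · 9.

9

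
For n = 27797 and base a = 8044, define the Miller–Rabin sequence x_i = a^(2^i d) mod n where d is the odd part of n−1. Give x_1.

13007

n − 1 = 27796 = 2^2 · 6949, so s = 2 and d = 6949.
x_0 = 8044^6949 mod 27797 = 2325.
x_1 = 2325^2 mod 27797 = 13007.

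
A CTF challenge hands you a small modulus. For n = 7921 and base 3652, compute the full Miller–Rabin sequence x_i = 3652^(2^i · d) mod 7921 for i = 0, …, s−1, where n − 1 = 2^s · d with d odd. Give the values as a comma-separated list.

n − 1 = 7920 = 2^4 · 495, so s = 4 and d = 495.
x_0 = 3652^495 mod 7921 = 2722.
x_1 = 2722^2 mod 7921 = 3149.
x_2 = 3149^2 mod 7921 = 7030.
x_3 = 7030^2 mod 7921 = 1781.

2722, 3149, 7030, 1781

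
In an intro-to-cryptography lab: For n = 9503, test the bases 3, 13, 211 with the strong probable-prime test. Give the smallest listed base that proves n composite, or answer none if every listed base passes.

3

n − 1 = 9502 = 2^1 · 4751, so s = 1 and d = 4751.
Base 3: x_0 = 3^4751 mod 9503 = 4715. x_0 ∉ {1, 9502} and s = 1, so 3 is a Miller–Rabin witness and 9503 is composite.
Base 13: x_0 = 13^4751 mod 9503 = 7943. x_0 ∉ {1, 9502} and s = 1, so 13 is a Miller–Rabin witness and 9503 is composite.
Base 211: x_0 = 211^4751 mod 9503 = 2674. x_0 ∉ {1, 9502} and s = 1, so 211 is a Miller–Rabin witness and 9503 is composite.
The smallest witness among the given bases is 3.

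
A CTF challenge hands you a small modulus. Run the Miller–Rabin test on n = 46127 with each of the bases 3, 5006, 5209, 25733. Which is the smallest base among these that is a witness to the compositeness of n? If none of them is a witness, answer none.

n − 1 = 46126 = 2^1 · 23063, so s = 1 and d = 23063.
Base 3: x_0 = 3^23063 mod 46127 = 18013. x_0 ∉ {1, 46126} and s = 1, so 3 is a Miller–Rabin witness and 46127 is composite.
Base 5006: x_0 = 5006^23063 mod 46127 = 11596. x_0 ∉ {1, 46126} and s = 1, so 5006 is a Miller–Rabin witness and 46127 is composite.
Base 5209: x_0 = 5209^23063 mod 46127 = 137. x_0 ∉ {1, 46126} and s = 1, so 5209 is a Miller–Rabin witness and 46127 is composite.
Base 25733: x_0 = 25733^23063 mod 46127 = 42849. x_0 ∉ {1, 46126} and s = 1, so 25733 is a Miller–Rabin witness and 46127 is composite.
The smallest witness among the given bases is 3.

3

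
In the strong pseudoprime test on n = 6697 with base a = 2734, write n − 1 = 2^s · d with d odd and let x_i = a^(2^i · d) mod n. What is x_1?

3257

n − 1 = 6696 = 2^3 · 837, so s = 3 and d = 837.
Repeated squaring mod 6697: 2734^1 ≡ 2734, 2734^2 ≡ 904, 2734^4 ≡ 182, 2734^8 ≡ 6336, 2734^16 ≡ 3078, 2734^32 ≡ 4526, 2734^64 ≡ 5250, 2734^128 ≡ 4345, 2734^256 ≡ 182, 2734^512 ≡ 6336.
837 = 512 + 256 + 64 + 4 + 1, so 2734^837 ≡ 6336·182·5250·182·2734 ≡ 4182 (mod 6697).
x_0 = 4182.
x_1 = 4182^2 mod 6697 = 3257.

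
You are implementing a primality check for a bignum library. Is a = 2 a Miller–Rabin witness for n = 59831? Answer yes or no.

yes

n − 1 = 59830 = 2^1 · 29915, so s = 1 and d = 29915.
x_0 = 2^29915 mod 59831 = 17775.
x_0 ∉ {1, 59830} and s = 1, so 2 is a Miller–Rabin witness and 59831 is composite.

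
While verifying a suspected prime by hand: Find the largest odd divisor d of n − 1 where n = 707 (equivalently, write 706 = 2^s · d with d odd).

353

Halving: 706 → 353; 353 is odd.
So 706 = 2^1 · 353.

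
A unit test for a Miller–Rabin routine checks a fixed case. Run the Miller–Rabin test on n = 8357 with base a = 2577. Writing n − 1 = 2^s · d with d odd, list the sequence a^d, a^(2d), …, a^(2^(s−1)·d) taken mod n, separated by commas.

2130, 7406

n − 1 = 8356 = 2^2 · 2089, so s = 2 and d = 2089.
x_0 = 2577^2089 mod 8357 = 2130.
x_1 = 2130^2 mod 8357 = 7406.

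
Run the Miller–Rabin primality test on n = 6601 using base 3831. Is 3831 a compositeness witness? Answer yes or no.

n − 1 = 6600 = 2^3 · 825, so s = 3 and d = 825.
x_0 = 3831^825 mod 6601 = 1.
x_0 = 1, so 3831 is not a witness.

no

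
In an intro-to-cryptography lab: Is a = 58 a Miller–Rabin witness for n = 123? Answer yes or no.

n − 1 = 122 = 2^1 · 61, so s = 1 and d = 61.
x_0 = 58^61 mod 123 = 106.
x_0 ∉ {1, 122} and s = 1, so 58 is a Miller–Rabin witness and 123 is composite.

yes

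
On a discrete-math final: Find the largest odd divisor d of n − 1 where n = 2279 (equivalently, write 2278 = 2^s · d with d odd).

1139

Halving: 2278 → 1139; 1139 is odd.
So 2278 = 2^1 · 1139.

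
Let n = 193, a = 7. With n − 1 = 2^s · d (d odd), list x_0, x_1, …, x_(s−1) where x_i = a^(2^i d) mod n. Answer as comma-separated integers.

n − 1 = 192 = 2^6 · 3, so s = 6 and d = 3.
x_0 = 7^3 mod 193 = 150.
x_1 = 150^2 mod 193 = 112.
x_2 = 112^2 mod 193 = 192.
x_3 = 192^2 mod 193 = 1.
x_4 = 1^2 mod 193 = 1.
x_5 = 1^2 mod 193 = 1.

150, 112, 192, 1, 1, 1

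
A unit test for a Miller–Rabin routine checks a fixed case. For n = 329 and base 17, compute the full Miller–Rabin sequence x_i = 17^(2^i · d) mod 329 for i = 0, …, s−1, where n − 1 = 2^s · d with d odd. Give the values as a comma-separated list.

n − 1 = 328 = 2^3 · 41, so s = 3 and d = 41.
x_0 = 17^41 mod 329 = 159.
x_1 = 159^2 mod 329 = 277.
x_2 = 277^2 mod 329 = 72.

159, 277, 72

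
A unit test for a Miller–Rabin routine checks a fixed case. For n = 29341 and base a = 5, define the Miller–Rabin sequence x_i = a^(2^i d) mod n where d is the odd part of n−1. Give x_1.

n − 1 = 29340 = 2^2 · 7335, so s = 2 and d = 7335.
x_0 = 5^7335 mod 29341 = 15127.
x_1 = 15127^2 mod 29341 = 25011.

25011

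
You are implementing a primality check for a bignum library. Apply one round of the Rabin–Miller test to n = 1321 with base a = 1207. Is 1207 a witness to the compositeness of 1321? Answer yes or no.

n − 1 = 1320 = 2^3 · 165, so s = 3 and d = 165.
x_0 = 1207^165 mod 1321 = 371.
x_0 is neither 1 nor 1320, so continue squaring.
x_1 = 371^2 mod 1321 = 257.
x_2 = 257^2 mod 1321 = 1320.
x_2 ≡ −1, so 1207 is not a witness.

no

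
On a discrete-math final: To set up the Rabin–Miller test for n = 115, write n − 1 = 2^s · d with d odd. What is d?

Halving: 114 → 57; 57 is odd.
So 114 = 2^1 · 57.

57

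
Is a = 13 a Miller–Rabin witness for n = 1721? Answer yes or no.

no

n − 1 = 1720 = 2^3 · 215, so s = 3 and d = 215.
x_0 = 13^215 mod 1721 = 232.
x_0 is neither 1 nor 1720, so continue squaring.
x_1 = 232^2 mod 1721 = 473.
x_2 = 473^2 mod 1721 = 1720.
x_2 ≡ −1, so 13 is not a witness.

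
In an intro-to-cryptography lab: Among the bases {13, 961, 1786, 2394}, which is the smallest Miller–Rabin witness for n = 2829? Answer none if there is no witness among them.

n − 1 = 2828 = 2^2 · 707, so s = 2 and d = 707.
Base 13: x_0 = 13^707 mod 2829 = 2680. x_0 is neither 1 nor 2828, so continue squaring. x_1 = 2680^2 mod 2829 = 2398. Reached i = s−1 = 1 without hitting −1: 13 is a Miller–Rabin witness and 2829 is composite.
Base 961: x_0 = 961^707 mod 2829 = 2497. x_0 is neither 1 nor 2828, so continue squaring. x_1 = 2497^2 mod 2829 = 2722. Reached i = s−1 = 1 without hitting −1: 961 is a Miller–Rabin witness and 2829 is composite.
Base 1786: x_0 = 1786^707 mod 2829 = 1972. x_0 is neither 1 nor 2828, so continue squaring. x_1 = 1972^2 mod 2829 = 1738. Reached i = s−1 = 1 without hitting −1: 1786 is a Miller–Rabin witness and 2829 is composite.
Base 2394: x_0 = 2394^707 mod 2829 = 1158. x_0 is neither 1 nor 2828, so continue squaring. x_1 = 1158^2 mod 2829 = 18. Reached i = s−1 = 1 without hitting −1: 2394 is a Miller–Rabin witness and 2829 is composite.
The smallest witness among the given bases is 13.

13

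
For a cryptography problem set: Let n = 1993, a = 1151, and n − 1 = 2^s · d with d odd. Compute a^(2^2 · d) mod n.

1

n − 1 = 1992 = 2^3 · 249, so s = 3 and d = 249.
By repeated squaring, 1151^249 ≡ 1 (mod 1993).
x_0 = 1.
x_1 = 1^2 mod 1993 = 1.
x_2 = 1^2 mod 1993 = 1.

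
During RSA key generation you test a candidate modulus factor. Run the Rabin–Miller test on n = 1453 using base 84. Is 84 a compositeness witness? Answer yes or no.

no

n − 1 = 1452 = 2^2 · 363, so s = 2 and d = 363.
x_0 = 84^363 mod 1453 = 1452.
x_0 = 1452 ≡ −1, so 84 is not a witness.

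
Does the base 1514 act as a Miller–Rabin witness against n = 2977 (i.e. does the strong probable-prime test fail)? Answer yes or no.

n − 1 = 2976 = 2^5 · 93, so s = 5 and d = 93.
x_0 = 1514^93 mod 2977 = 2397.
x_0 is neither 1 nor 2976, so continue squaring.
x_1 = 2397^2 mod 2977 = 2976.
x_1 ≡ −1, so 1514 is not a witness.

no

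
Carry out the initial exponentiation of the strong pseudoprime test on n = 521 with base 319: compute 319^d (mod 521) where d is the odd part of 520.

n − 1 = 520 = 2^3 · 65, so s = 3 and d = 65.
319^65 mod 521 = 235.

235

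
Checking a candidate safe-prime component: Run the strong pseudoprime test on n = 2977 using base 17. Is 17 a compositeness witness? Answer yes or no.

n − 1 = 2976 = 2^5 · 93, so s = 5 and d = 93.
Repeated squaring mod 2977: 17^1 ≡ 17, 17^2 ≡ 289, 17^4 ≡ 165, 17^8 ≡ 432, 17^16 ≡ 2050, 17^32 ≡ 1953, 17^64 ≡ 672.
93 = 64 + 16 + 8 + 4 + 1, so 17^93 ≡ 672·2050·432·165·17 ≡ 1416 (mod 2977).
x_0 = 17^93 mod 2977 = 1416.
x_0 is neither 1 nor 2976, so continue squaring.
x_1 = 1416^2 mod 2977 = 1535.
x_2 = 1535^2 mod 2977 = 1418.
x_3 = 1418^2 mod 2977 = 1249.
x_4 = 1249^2 mod 2977 = 53.
Reached i = s−1 = 4 without hitting −1: 17 is a Miller–Rabin witness and 2977 is composite.

yes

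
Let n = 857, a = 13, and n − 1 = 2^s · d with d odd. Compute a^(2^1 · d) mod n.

856

n − 1 = 856 = 2^3 · 107, so s = 3 and d = 107.
Repeated squaring mod 857: 13^1 ≡ 13, 13^2 ≡ 169, 13^4 ≡ 280, 13^8 ≡ 413, 13^16 ≡ 26, 13^32 ≡ 676, 13^64 ≡ 195.
107 = 64 + 32 + 8 + 2 + 1, so 13^107 ≡ 195·676·413·169·13 ≡ 207 (mod 857).
x_0 = 207.
x_1 = 207^2 mod 857 = 856.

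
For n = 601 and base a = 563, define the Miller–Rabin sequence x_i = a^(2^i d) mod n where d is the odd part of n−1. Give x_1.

n − 1 = 600 = 2^3 · 75, so s = 3 and d = 75.
Repeated squaring mod 601: 563^1 ≡ 563, 563^2 ≡ 242, 563^4 ≡ 267, 563^8 ≡ 371, 563^16 ≡ 12, 563^32 ≡ 144, 563^64 ≡ 302.
75 = 64 + 8 + 2 + 1, so 563^75 ≡ 302·371·242·563 ≡ 542 (mod 601).
x_0 = 542.
x_1 = 542^2 mod 601 = 476.

476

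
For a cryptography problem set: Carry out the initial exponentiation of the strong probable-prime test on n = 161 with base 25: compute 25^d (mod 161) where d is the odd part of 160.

9

n − 1 = 160 = 2^5 · 5, so s = 5 and d = 5.
Repeated squaring mod 161: 25^1 ≡ 25, 25^2 ≡ 142, 25^4 ≡ 39.
5 = 4 + 1, so 25^5 ≡ 39·25 ≡ 9 (mod 161).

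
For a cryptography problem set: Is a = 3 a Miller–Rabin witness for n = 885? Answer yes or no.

yes

n − 1 = 884 = 2^2 · 221, so s = 2 and d = 221.
x_0 = 3^221 mod 885 = 588.
x_0 is neither 1 nor 884, so continue squaring.
x_1 = 588^2 mod 885 = 594.
Reached i = s−1 = 1 without hitting −1: 3 is a Miller–Rabin witness and 885 is composite.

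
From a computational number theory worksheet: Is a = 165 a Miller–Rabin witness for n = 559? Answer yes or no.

no

n − 1 = 558 = 2^1 · 279, so s = 1 and d = 279.
Repeated squaring mod 559: 165^1 ≡ 165, 165^2 ≡ 393, 165^4 ≡ 165, 165^8 ≡ 393, 165^16 ≡ 165, 165^32 ≡ 393, 165^64 ≡ 165, 165^128 ≡ 393, 165^256 ≡ 165.
279 = 256 + 16 + 4 + 2 + 1, so 165^279 ≡ 165·165·165·393·165 ≡ 1 (mod 559).
x_0 = 165^279 mod 559 = 1.
x_0 = 1, so 165 is not a witness.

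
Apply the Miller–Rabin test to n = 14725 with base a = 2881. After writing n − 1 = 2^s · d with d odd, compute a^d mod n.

9081

n − 1 = 14724 = 2^2 · 3681, so s = 2 and d = 3681.
2881^3681 mod 14725 = 9081.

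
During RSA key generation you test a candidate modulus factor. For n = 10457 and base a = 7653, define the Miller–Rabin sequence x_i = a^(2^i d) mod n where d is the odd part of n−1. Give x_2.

n − 1 = 10456 = 2^3 · 1307, so s = 3 and d = 1307.
By repeated squaring, 7653^1307 ≡ 1425 (mod 10457).
x_0 = 1425.
x_1 = 1425^2 mod 10457 = 1967.
x_2 = 1967^2 mod 10457 = 10456.

10456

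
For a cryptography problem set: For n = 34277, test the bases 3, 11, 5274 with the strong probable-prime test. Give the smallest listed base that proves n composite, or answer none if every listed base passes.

n − 1 = 34276 = 2^2 · 8569, so s = 2 and d = 8569.
Base 3: x_0 = 3^8569 mod 34277 = 1179. x_0 is neither 1 nor 34276, so continue squaring. x_1 = 1179^2 mod 34277 = 18961. Reached i = s−1 = 1 without hitting −1: 3 is a Miller–Rabin witness and 34277 is composite.
Base 11: x_0 = 11^8569 mod 34277 = 556. x_0 is neither 1 nor 34276, so continue squaring. x_1 = 556^2 mod 34277 = 643. Reached i = s−1 = 1 without hitting −1: 11 is a Miller–Rabin witness and 34277 is composite.
Base 5274: x_0 = 5274^8569 mod 34277 = 27983. x_0 is neither 1 nor 34276, so continue squaring. x_1 = 27983^2 mod 34277 = 24501. Reached i = s−1 = 1 without hitting −1: 5274 is a Miller–Rabin witness and 34277 is composite.
The smallest witness among the given bases is 3.

3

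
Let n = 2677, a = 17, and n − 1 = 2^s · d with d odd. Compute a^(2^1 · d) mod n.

1

n − 1 = 2676 = 2^2 · 669, so s = 2 and d = 669.
x_0 = 17^669 mod 2677 = 1.
x_1 = 1^2 mod 2677 = 1.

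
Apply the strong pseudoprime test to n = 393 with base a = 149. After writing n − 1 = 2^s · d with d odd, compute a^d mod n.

n − 1 = 392 = 2^3 · 49, so s = 3 and d = 49.
Repeated squaring mod 393: 149^1 ≡ 149, 149^2 ≡ 193, 149^4 ≡ 307, 149^8 ≡ 322, 149^16 ≡ 325, 149^32 ≡ 301.
49 = 32 + 16 + 1, so 149^49 ≡ 301·325·149 ≡ 341 (mod 393).

341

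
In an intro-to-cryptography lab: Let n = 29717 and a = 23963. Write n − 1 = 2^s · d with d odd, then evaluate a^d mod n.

n − 1 = 29716 = 2^2 · 7429, so s = 2 and d = 7429.
23963^7429 mod 29717 = 879.

879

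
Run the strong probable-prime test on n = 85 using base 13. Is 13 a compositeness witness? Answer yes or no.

n − 1 = 84 = 2^2 · 21, so s = 2 and d = 21.
x_0 = 13^21 mod 85 = 13.
x_0 is neither 1 nor 84, so continue squaring.
x_1 = 13^2 mod 85 = 84.
x_1 ≡ −1, so 13 is not a witness.

no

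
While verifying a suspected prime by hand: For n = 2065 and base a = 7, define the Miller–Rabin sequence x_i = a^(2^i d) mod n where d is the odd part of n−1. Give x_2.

n − 1 = 2064 = 2^4 · 129, so s = 4 and d = 129.
x_0 = 7^129 mod 2065 = 1302.
x_1 = 1302^2 mod 2065 = 1904.
x_2 = 1904^2 mod 2065 = 1141.

1141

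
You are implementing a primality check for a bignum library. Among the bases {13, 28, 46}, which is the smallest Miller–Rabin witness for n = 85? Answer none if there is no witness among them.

n − 1 = 84 = 2^2 · 21, so s = 2 and d = 21.
Base 13: x_0 = 13^21 mod 85 = 13. x_0 is neither 1 nor 84, so continue squaring. x_1 = 13^2 mod 85 = 84. x_1 ≡ −1, so 13 is not a witness.
Base 28: x_0 = 28^21 mod 85 = 78. x_0 is neither 1 nor 84, so continue squaring. x_1 = 78^2 mod 85 = 49. Reached i = s−1 = 1 without hitting −1: 28 is a Miller–Rabin witness and 85 is composite.
Base 46: x_0 = 46^21 mod 85 = 71. x_0 is neither 1 nor 84, so continue squaring. x_1 = 71^2 mod 85 = 26. Reached i = s−1 = 1 without hitting −1: 46 is a Miller–Rabin witness and 85 is composite.
The smallest witness among the given bases is 28.

28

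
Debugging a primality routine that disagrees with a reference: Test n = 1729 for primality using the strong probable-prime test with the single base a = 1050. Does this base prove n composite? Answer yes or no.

n − 1 = 1728 = 2^6 · 27, so s = 6 and d = 27.
x_0 = 1050^27 mod 1729 = 77.
x_0 is neither 1 nor 1728, so continue squaring.
x_1 = 77^2 mod 1729 = 742.
x_2 = 742^2 mod 1729 = 742.
x_3 = 742^2 mod 1729 = 742.
x_4 = 742^2 mod 1729 = 742.
x_5 = 742^2 mod 1729 = 742.
Reached i = s−1 = 5 without hitting −1: 1050 is a Miller–Rabin witness and 1729 is composite.

yes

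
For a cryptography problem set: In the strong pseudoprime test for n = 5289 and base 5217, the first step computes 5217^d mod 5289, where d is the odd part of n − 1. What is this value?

n − 1 = 5288 = 2^3 · 661, so s = 3 and d = 661.
Repeated squaring mod 5289: 5217^1 ≡ 5217, 5217^2 ≡ 5184, 5217^4 ≡ 447, 5217^8 ≡ 4116, 5217^16 ≡ 789, 5217^32 ≡ 3708, 5217^64 ≡ 3153, 5217^128 ≡ 3378, 5217^256 ≡ 2511, 5217^512 ≡ 633.
661 = 512 + 128 + 16 + 4 + 1, so 5217^661 ≡ 633·3378·789·447·5217 ≡ 4356 (mod 5289).

4356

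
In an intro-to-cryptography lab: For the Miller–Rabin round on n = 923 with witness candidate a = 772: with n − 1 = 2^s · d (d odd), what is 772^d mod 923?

n − 1 = 922 = 2^1 · 461, so s = 1 and d = 461.
772^461 mod 923 = 278.

278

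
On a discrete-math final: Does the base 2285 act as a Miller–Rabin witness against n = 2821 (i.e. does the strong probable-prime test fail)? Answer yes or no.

n − 1 = 2820 = 2^2 · 705, so s = 2 and d = 705.
x_0 = 2285^705 mod 2821 = 2820.
x_0 = 2820 ≡ −1, so 2285 is not a witness.

no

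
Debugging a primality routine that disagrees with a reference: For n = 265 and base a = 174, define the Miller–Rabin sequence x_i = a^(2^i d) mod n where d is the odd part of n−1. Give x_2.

66

n − 1 = 264 = 2^3 · 33, so s = 3 and d = 33.
Repeated squaring mod 265: 174^1 ≡ 174, 174^2 ≡ 66, 174^4 ≡ 116, 174^8 ≡ 206, 174^16 ≡ 36, 174^32 ≡ 236.
33 = 32 + 1, so 174^33 ≡ 236·174 ≡ 254 (mod 265).
x_0 = 254.
x_1 = 254^2 mod 265 = 121.
x_2 = 121^2 mod 265 = 66.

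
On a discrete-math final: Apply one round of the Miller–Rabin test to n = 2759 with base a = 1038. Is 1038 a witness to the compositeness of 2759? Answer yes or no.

n − 1 = 2758 = 2^1 · 1379, so s = 1 and d = 1379.
x_0 = 1038^1379 mod 2759 = 1114.
x_0 ∉ {1, 2758} and s = 1, so 1038 is a Miller–Rabin witness and 2759 is composite.

yes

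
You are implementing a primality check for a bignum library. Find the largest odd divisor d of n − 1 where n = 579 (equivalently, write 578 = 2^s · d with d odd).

Halving: 578 → 289; 289 is odd.
So 578 = 2^1 · 289.

289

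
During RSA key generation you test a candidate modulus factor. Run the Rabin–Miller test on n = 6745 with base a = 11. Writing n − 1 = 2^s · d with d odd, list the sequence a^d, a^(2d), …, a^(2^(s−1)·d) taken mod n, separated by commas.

n − 1 = 6744 = 2^3 · 843, so s = 3 and d = 843.
x_0 = 11^843 mod 6745 = 1331.
x_1 = 1331^2 mod 6745 = 4371.
x_2 = 4371^2 mod 6745 = 3801.

1331, 4371, 3801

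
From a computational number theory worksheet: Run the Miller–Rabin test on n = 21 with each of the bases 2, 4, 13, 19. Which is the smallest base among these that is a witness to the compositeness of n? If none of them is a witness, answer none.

n − 1 = 20 = 2^2 · 5, so s = 2 and d = 5.
Base 2: x_0 = 2^5 mod 21 = 11. x_0 is neither 1 nor 20, so continue squaring. x_1 = 11^2 mod 21 = 16. Reached i = s−1 = 1 without hitting −1: 2 is a Miller–Rabin witness and 21 is composite.
Base 4: x_0 = 4^5 mod 21 = 16. x_0 is neither 1 nor 20, so continue squaring. x_1 = 16^2 mod 21 = 4. Reached i = s−1 = 1 without hitting −1: 4 is a Miller–Rabin witness and 21 is composite.
Base 13: x_0 = 13^5 mod 21 = 13. x_0 is neither 1 nor 20, so continue squaring. x_1 = 13^2 mod 21 = 1. x_1 = 1 but x_0 ≠ ±1, a nontrivial square root of 1 — 13 is a witness and 21 is composite.
Base 19: x_0 = 19^5 mod 21 = 10. x_0 is neither 1 nor 20, so continue squaring. x_1 = 10^2 mod 21 = 16. Reached i = s−1 = 1 without hitting −1: 19 is a Miller–Rabin witness and 21 is composite.
The smallest witness among the given bases is 2.

2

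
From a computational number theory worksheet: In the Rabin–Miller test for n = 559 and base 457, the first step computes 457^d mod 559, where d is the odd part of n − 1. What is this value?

8

n − 1 = 558 = 2^1 · 279, so s = 1 and d = 279.
457^279 mod 559 = 8.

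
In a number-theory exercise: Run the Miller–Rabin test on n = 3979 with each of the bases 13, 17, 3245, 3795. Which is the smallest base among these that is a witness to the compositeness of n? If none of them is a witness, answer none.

n − 1 = 3978 = 2^1 · 1989, so s = 1 and d = 1989.
Base 13: x_0 = 13^1989 mod 3979 = 1912. x_0 ∉ {1, 3978} and s = 1, so 13 is a Miller–Rabin witness and 3979 is composite.
Base 17: x_0 = 17^1989 mod 3979 = 2261. x_0 ∉ {1, 3978} and s = 1, so 17 is a Miller–Rabin witness and 3979 is composite.
Base 3245: x_0 = 3245^1989 mod 3979 = 236. x_0 ∉ {1, 3978} and s = 1, so 3245 is a Miller–Rabin witness and 3979 is composite.
Base 3795: x_0 = 3795^1989 mod 3979 = 2622. x_0 ∉ {1, 3978} and s = 1, so 3795 is a Miller–Rabin witness and 3979 is composite.
The smallest witness among the given bases is 13.

13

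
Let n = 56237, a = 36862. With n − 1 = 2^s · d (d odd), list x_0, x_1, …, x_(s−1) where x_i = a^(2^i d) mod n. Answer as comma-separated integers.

51657, 56236

n − 1 = 56236 = 2^2 · 14059, so s = 2 and d = 14059.
x_0 = 36862^14059 mod 56237 = 51657.
x_1 = 51657^2 mod 56237 = 56236.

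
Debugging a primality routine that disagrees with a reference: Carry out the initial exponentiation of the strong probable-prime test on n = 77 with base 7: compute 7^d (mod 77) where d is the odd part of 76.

63

n − 1 = 76 = 2^2 · 19, so s = 2 and d = 19.
Repeated squaring mod 77: 7^1 ≡ 7, 7^2 ≡ 49, 7^4 ≡ 14, 7^8 ≡ 42, 7^16 ≡ 70.
19 = 16 + 2 + 1, so 7^19 ≡ 70·49·7 ≡ 63 (mod 77).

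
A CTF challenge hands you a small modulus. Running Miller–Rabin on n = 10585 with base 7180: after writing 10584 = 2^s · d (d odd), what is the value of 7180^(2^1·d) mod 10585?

n − 1 = 10584 = 2^3 · 1323, so s = 3 and d = 1323.
x_0 = 7180^1323 mod 10585 = 8770.
x_1 = 8770^2 mod 10585 = 2290.

2290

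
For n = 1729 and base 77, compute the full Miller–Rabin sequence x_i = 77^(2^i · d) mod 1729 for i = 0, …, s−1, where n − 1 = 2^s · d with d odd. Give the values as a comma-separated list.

n − 1 = 1728 = 2^6 · 27, so s = 6 and d = 27.
x_0 = 77^27 mod 1729 = 77.
x_1 = 77^2 mod 1729 = 742.
x_2 = 742^2 mod 1729 = 742.
x_3 = 742^2 mod 1729 = 742.
x_4 = 742^2 mod 1729 = 742.
x_5 = 742^2 mod 1729 = 742.

77, 742, 742, 742, 742, 742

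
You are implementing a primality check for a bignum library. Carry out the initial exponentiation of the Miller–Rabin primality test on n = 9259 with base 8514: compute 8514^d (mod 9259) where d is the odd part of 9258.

6917

n − 1 = 9258 = 2^1 · 4629, so s = 1 and d = 4629.
8514^4629 mod 9259 = 6917.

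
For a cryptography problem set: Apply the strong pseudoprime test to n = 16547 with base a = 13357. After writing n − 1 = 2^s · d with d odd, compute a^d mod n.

16546

n − 1 = 16546 = 2^1 · 8273, so s = 1 and d = 8273.
By repeated squaring, 13357^8273 ≡ 16546 (mod 16547).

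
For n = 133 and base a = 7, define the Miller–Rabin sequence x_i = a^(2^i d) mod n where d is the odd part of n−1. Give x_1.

77

n − 1 = 132 = 2^2 · 33, so s = 2 and d = 33.
x_0 = 7^33 mod 133 = 77.
x_1 = 77^2 mod 133 = 77.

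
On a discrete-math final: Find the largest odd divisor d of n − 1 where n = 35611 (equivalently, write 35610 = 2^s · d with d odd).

17805

Halving: 35610 → 17805; 17805 is odd.
So 35610 = 2^1 · 17805.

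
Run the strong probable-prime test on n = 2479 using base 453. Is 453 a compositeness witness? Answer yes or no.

n − 1 = 2478 = 2^1 · 1239, so s = 1 and d = 1239.
By repeated squaring, 453^1239 ≡ 2415 (mod 2479).
x_0 = 453^1239 mod 2479 = 2415.
x_0 ∉ {1, 2478} and s = 1, so 453 is a Miller–Rabin witness and 2479 is composite.

yes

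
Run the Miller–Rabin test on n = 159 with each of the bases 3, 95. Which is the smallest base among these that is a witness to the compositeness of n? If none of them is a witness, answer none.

3

n − 1 = 158 = 2^1 · 79, so s = 1 and d = 79.
Base 3: x_0 = 3^79 mod 159 = 156. x_0 ∉ {1, 158} and s = 1, so 3 is a Miller–Rabin witness and 159 is composite.
Base 95: x_0 = 95^79 mod 159 = 95. x_0 ∉ {1, 158} and s = 1, so 95 is a Miller–Rabin witness and 159 is composite.
The smallest witness among the given bases is 3.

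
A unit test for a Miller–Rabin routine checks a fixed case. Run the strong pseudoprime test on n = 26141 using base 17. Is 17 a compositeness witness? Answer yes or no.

n − 1 = 26140 = 2^2 · 6535, so s = 2 and d = 6535.
By repeated squaring, 17^6535 ≡ 10794 (mod 26141).
x_0 = 17^6535 mod 26141 = 10794.
x_0 is neither 1 nor 26140, so continue squaring.
x_1 = 10794^2 mod 26141 = 26140.
x_1 ≡ −1, so 17 is not a witness.

no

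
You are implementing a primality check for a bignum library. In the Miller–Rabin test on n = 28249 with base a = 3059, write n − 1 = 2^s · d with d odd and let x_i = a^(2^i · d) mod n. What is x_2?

n − 1 = 28248 = 2^3 · 3531, so s = 3 and d = 3531.
Repeated squaring mod 28249: 3059^1 ≡ 3059, 3059^2 ≡ 7062, 3059^4 ≡ 12359, 3059^8 ≡ 2538, 3059^16 ≡ 672, 3059^32 ≡ 27849, 3059^64 ≡ 18755, 3059^128 ≡ 21726, 3059^256 ≡ 6535, 3059^512 ≡ 21986, 3059^1024 ≡ 15557, 3059^2048 ≡ 11066.
3531 = 2048 + 1024 + 256 + 128 + 64 + 8 + 2 + 1, so 3059^3531 ≡ 11066·15557·6535·21726·18755·2538·7062·3059 ≡ 15482 (mod 28249).
x_0 = 15482.
x_1 = 15482^2 mod 28249 = 27808.
x_2 = 27808^2 mod 28249 = 24987.

24987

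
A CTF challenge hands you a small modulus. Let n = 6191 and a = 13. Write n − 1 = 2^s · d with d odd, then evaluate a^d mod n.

n − 1 = 6190 = 2^1 · 3095, so s = 1 and d = 3095.
Repeated squaring mod 6191: 13^1 ≡ 13, 13^2 ≡ 169, 13^4 ≡ 3797, 13^8 ≡ 4561, 13^16 ≡ 961, 13^32 ≡ 1062, 13^64 ≡ 1082, 13^128 ≡ 625, 13^256 ≡ 592, 13^512 ≡ 3768, 13^1024 ≡ 1861, 13^2048 ≡ 2552.
3095 = 2048 + 1024 + 16 + 4 + 2 + 1, so 13^3095 ≡ 2552·1861·961·3797·169·13 ≡ 3622 (mod 6191).

3622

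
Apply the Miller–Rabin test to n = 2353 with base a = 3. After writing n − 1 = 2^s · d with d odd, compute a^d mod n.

n − 1 = 2352 = 2^4 · 147, so s = 4 and d = 147.
3^147 mod 2353 = 2016.

2016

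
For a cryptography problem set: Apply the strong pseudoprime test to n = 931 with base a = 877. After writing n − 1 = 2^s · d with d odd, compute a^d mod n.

n − 1 = 930 = 2^1 · 465, so s = 1 and d = 465.
Repeated squaring mod 931: 877^1 ≡ 877, 877^2 ≡ 123, 877^4 ≡ 233, 877^8 ≡ 291, 877^16 ≡ 891, 877^32 ≡ 669, 877^64 ≡ 681, 877^128 ≡ 123, 877^256 ≡ 233.
465 = 256 + 128 + 64 + 16 + 1, so 877^465 ≡ 233·123·681·891·877 ≡ 316 (mod 931).

316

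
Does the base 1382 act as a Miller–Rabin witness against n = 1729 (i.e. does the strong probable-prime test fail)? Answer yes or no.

n − 1 = 1728 = 2^6 · 27, so s = 6 and d = 27.
x_0 = 1382^27 mod 1729 = 1728.
x_0 = 1728 ≡ −1, so 1382 is not a witness.

no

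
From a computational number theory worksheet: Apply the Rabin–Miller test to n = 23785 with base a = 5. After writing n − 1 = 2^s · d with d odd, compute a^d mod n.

n − 1 = 23784 = 2^3 · 2973, so s = 3 and d = 2973.
5^2973 mod 23785 = 125.

125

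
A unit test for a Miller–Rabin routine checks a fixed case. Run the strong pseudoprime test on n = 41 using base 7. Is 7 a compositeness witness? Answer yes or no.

no

n − 1 = 40 = 2^3 · 5, so s = 3 and d = 5.
x_0 = 7^5 mod 41 = 38.
x_0 is neither 1 nor 40, so continue squaring.
x_1 = 38^2 mod 41 = 9.
x_2 = 9^2 mod 41 = 40.
x_2 ≡ −1, so 7 is not a witness.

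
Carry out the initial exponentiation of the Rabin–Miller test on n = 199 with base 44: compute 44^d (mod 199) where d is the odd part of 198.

198

n − 1 = 198 = 2^1 · 99, so s = 1 and d = 99.
Repeated squaring mod 199: 44^1 ≡ 44, 44^2 ≡ 145, 44^4 ≡ 130, 44^8 ≡ 184, 44^16 ≡ 26, 44^32 ≡ 79, 44^64 ≡ 72.
99 = 64 + 32 + 2 + 1, so 44^99 ≡ 72·79·145·44 ≡ 198 (mod 199).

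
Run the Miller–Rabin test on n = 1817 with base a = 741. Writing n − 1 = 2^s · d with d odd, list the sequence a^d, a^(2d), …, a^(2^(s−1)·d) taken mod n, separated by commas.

132, 1071, 514

n − 1 = 1816 = 2^3 · 227, so s = 3 and d = 227.
x_0 = 741^227 mod 1817 = 132.
x_1 = 132^2 mod 1817 = 1071.
x_2 = 1071^2 mod 1817 = 514.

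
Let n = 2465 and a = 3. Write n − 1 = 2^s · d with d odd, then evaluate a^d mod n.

2018

n − 1 = 2464 = 2^5 · 77, so s = 5 and d = 77.
3^77 mod 2465 = 2018.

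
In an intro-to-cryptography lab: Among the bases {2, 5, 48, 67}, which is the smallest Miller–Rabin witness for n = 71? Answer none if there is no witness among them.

n − 1 = 70 = 2^1 · 35, so s = 1 and d = 35.
Base 2: x_0 = 2^35 mod 71 = 1. x_0 = 1, so 2 is not a witness.
Base 5: x_0 = 5^35 mod 71 = 1. x_0 = 1, so 5 is not a witness.
Base 48: x_0 = 48^35 mod 71 = 1. x_0 = 1, so 48 is not a witness.
Base 67: x_0 = 67^35 mod 71 = 70. x_0 = 70 ≡ −1, so 67 is not a witness.
No listed base is a witness for 71.

none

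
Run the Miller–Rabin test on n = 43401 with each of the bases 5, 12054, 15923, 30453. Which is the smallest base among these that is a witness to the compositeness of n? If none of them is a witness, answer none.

n − 1 = 43400 = 2^3 · 5425, so s = 3 and d = 5425.
Base 5: x_0 = 5^5425 mod 43401 = 20813. x_0 is neither 1 nor 43400, so continue squaring. x_1 = 20813^2 mod 43401 = 38989. x_2 = 38989^2 mod 43401 = 22096. Reached i = s−1 = 2 without hitting −1: 5 is a Miller–Rabin witness and 43401 is composite.
Base 12054: x_0 = 12054^5425 mod 43401 = 15828. x_0 is neither 1 nor 43400, so continue squaring. x_1 = 15828^2 mod 43401 = 15012. x_2 = 15012^2 mod 43401 = 22152. Reached i = s−1 = 2 without hitting −1: 12054 is a Miller–Rabin witness and 43401 is composite.
Base 15923: x_0 = 15923^5425 mod 43401 = 33416. x_0 is neither 1 nor 43400, so continue squaring. x_1 = 33416^2 mod 43401 = 8128. x_2 = 8128^2 mod 43401 = 8062. Reached i = s−1 = 2 without hitting −1: 15923 is a Miller–Rabin witness and 43401 is composite.
Base 30453: x_0 = 30453^5425 mod 43401 = 24588. x_0 is neither 1 nor 43400, so continue squaring. x_1 = 24588^2 mod 43401 = 37215. x_2 = 37215^2 mod 43401 = 30315. Reached i = s−1 = 2 without hitting −1: 30453 is a Miller–Rabin witness and 43401 is composite.
The smallest witness among the given bases is 5.

5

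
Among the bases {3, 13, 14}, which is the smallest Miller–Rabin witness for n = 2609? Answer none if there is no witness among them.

none

n − 1 = 2608 = 2^4 · 163, so s = 4 and d = 163.
Base 3: x_0 = 3^163 mod 2609 = 1866. x_0 is neither 1 nor 2608, so continue squaring. x_1 = 1866^2 mod 2609 = 1550. x_2 = 1550^2 mod 2609 = 2220. x_3 = 2220^2 mod 2609 = 2608. x_3 ≡ −1, so 3 is not a witness.
Base 13: x_0 = 13^163 mod 2609 = 389. x_0 is neither 1 nor 2608, so continue squaring. x_1 = 389^2 mod 2609 = 2608. x_1 ≡ −1, so 13 is not a witness.
Base 14: x_0 = 14^163 mod 2609 = 2037. x_0 is neither 1 nor 2608, so continue squaring. x_1 = 2037^2 mod 2609 = 1059. x_2 = 1059^2 mod 2609 = 2220. x_3 = 2220^2 mod 2609 = 2608. x_3 ≡ −1, so 14 is not a witness.
No listed base is a witness for 2609.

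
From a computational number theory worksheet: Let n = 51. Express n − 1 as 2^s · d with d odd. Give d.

Halving: 50 → 25; 25 is odd.
So 50 = 2^1 · 25.

25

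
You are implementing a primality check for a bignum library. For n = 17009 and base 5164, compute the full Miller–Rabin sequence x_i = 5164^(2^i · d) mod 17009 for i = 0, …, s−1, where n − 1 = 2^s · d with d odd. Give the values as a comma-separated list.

n − 1 = 17008 = 2^4 · 1063, so s = 4 and d = 1063.
x_0 = 5164^1063 mod 17009 = 7027.
x_1 = 7027^2 mod 17009 = 1602.
x_2 = 1602^2 mod 17009 = 15054.
x_3 = 15054^2 mod 17009 = 12009.

7027, 1602, 15054, 12009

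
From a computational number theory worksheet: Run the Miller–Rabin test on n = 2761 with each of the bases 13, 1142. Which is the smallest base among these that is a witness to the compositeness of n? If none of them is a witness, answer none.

n − 1 = 2760 = 2^3 · 345, so s = 3 and d = 345.
Base 13: x_0 = 13^345 mod 2761 = 571. x_0 is neither 1 nor 2760, so continue squaring. x_1 = 571^2 mod 2761 = 243. x_2 = 243^2 mod 2761 = 1068. Reached i = s−1 = 2 without hitting −1: 13 is a Miller–Rabin witness and 2761 is composite.
Base 1142: x_0 = 1142^345 mod 2761 = 2509. x_0 is neither 1 nor 2760, so continue squaring. x_1 = 2509^2 mod 2761 = 1. x_1 = 1 but x_0 ≠ ±1, a nontrivial square root of 1 — 1142 is a witness and 2761 is composite.
The smallest witness among the given bases is 13.

13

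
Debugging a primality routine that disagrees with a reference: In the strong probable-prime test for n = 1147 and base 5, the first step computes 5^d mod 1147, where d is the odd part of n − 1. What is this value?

156

n − 1 = 1146 = 2^1 · 573, so s = 1 and d = 573.
5^573 mod 1147 = 156.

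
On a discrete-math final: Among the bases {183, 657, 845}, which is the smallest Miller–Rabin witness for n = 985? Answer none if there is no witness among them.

n − 1 = 984 = 2^3 · 123, so s = 3 and d = 123.
Base 183: x_0 = 183^123 mod 985 = 802. x_0 is neither 1 nor 984, so continue squaring. x_1 = 802^2 mod 985 = 984. x_1 ≡ −1, so 183 is not a witness.
Base 657: x_0 = 657^123 mod 985 = 738. x_0 is neither 1 nor 984, so continue squaring. x_1 = 738^2 mod 985 = 924. x_2 = 924^2 mod 985 = 766. Reached i = s−1 = 2 without hitting −1: 657 is a Miller–Rabin witness and 985 is composite.
Base 845: x_0 = 845^123 mod 985 = 270. x_0 is neither 1 nor 984, so continue squaring. x_1 = 270^2 mod 985 = 10. x_2 = 10^2 mod 985 = 100. Reached i = s−1 = 2 without hitting −1: 845 is a Miller–Rabin witness and 985 is composite.
The smallest witness among the given bases is 657.

657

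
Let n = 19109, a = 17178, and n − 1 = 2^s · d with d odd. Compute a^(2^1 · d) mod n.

n − 1 = 19108 = 2^2 · 4777, so s = 2 and d = 4777.
x_0 = 17178^4777 mod 19109 = 9321.
x_1 = 9321^2 mod 19109 = 11527.

11527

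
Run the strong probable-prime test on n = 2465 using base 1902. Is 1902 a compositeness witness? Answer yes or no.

n − 1 = 2464 = 2^5 · 77, so s = 5 and d = 77.
x_0 = 1902^77 mod 2465 = 597.
x_0 is neither 1 nor 2464, so continue squaring.
x_1 = 597^2 mod 2465 = 1449.
x_2 = 1449^2 mod 2465 = 1886.
x_3 = 1886^2 mod 2465 = 1.
x_3 = 1 but x_2 ≠ ±1, a nontrivial square root of 1 — 1902 is a witness and 2465 is composite.

yes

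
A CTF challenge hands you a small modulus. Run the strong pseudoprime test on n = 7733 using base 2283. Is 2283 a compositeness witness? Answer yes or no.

yes

n − 1 = 7732 = 2^2 · 1933, so s = 2 and d = 1933.
x_0 = 2283^1933 mod 7733 = 4429.
x_0 is neither 1 nor 7732, so continue squaring.
x_1 = 4429^2 mod 7733 = 5153.
Reached i = s−1 = 1 without hitting −1: 2283 is a Miller–Rabin witness and 7733 is composite.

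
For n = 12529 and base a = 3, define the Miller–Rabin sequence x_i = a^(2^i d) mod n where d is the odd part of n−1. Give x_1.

n − 1 = 12528 = 2^4 · 783, so s = 4 and d = 783.
x_0 = 3^783 mod 12529 = 2403.
x_1 = 2403^2 mod 12529 = 11069.

11069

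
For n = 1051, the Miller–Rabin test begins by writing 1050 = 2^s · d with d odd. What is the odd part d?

Halving: 1050 → 525; 525 is odd.
So 1050 = 2^1 · 525.

525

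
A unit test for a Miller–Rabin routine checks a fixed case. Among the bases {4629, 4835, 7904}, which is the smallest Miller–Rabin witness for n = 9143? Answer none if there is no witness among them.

n − 1 = 9142 = 2^1 · 4571, so s = 1 and d = 4571.
Base 4629: x_0 = 4629^4571 mod 9143 = 5162. x_0 ∉ {1, 9142} and s = 1, so 4629 is a Miller–Rabin witness and 9143 is composite.
Base 4835: x_0 = 4835^4571 mod 9143 = 6164. x_0 ∉ {1, 9142} and s = 1, so 4835 is a Miller–Rabin witness and 9143 is composite.
Base 7904: x_0 = 7904^4571 mod 9143 = 4888. x_0 ∉ {1, 9142} and s = 1, so 7904 is a Miller–Rabin witness and 9143 is composite.
The smallest witness among the given bases is 4629.

4629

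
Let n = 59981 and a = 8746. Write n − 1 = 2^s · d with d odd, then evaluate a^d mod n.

59980

n − 1 = 59980 = 2^2 · 14995, so s = 2 and d = 14995.
Repeated squaring mod 59981: 8746^1 ≡ 8746, 8746^2 ≡ 16741, 8746^4 ≡ 29849, 8746^8 ≡ 5027, 8746^16 ≡ 18728, 8746^32 ≡ 29077, 8746^64 ≡ 39734, 8746^128 ≡ 30855, 8746^256 ≡ 12593, 8746^512 ≡ 53866, 8746^1024 ≡ 25062, 8746^2048 ≡ 42793, 8746^4096 ≡ 20919, 8746^8192 ≡ 43166.
14995 = 8192 + 4096 + 2048 + 512 + 128 + 16 + 2 + 1, so 8746^14995 ≡ 43166·20919·42793·53866·30855·18728·16741·8746 ≡ 59980 (mod 59981).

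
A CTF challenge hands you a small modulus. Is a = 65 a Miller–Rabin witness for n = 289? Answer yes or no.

no

n − 1 = 288 = 2^5 · 9, so s = 5 and d = 9.
x_0 = 65^9 mod 289 = 224.
x_0 is neither 1 nor 288, so continue squaring.
x_1 = 224^2 mod 289 = 179.
x_2 = 179^2 mod 289 = 251.
x_3 = 251^2 mod 289 = 288.
x_3 ≡ −1, so 65 is not a witness.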